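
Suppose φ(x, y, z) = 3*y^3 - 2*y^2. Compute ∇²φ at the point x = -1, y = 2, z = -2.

32

∂²φ/∂x² = 0
∂²φ/∂y² = 2*(9*y - 2)
∂²φ/∂z² = 0
∇²φ = 18*y - 4
At (-1, 2, -2): 32.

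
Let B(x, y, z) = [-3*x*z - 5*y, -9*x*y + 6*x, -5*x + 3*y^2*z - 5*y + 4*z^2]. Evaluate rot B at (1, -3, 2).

(-41, 2, 38)

(∇×B)₁ = ∂B₃/∂y − ∂B₂/∂z = 6*y*z - 5
(∇×B)₂ = ∂B₁/∂z − ∂B₃/∂x = -3*x + 5
(∇×B)₃ = ∂B₂/∂x − ∂B₁/∂y = -9*y + 11
∇×B = (6*y*z - 5, -3*x + 5, -9*y + 11)
At (1, -3, 2): (-41, 2, 38).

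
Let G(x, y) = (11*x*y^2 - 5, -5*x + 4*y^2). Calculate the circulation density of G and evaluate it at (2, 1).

∂G₂/∂x = -5
∂G₁/∂y = 22*x*y
Scalar curl = -22*x*y - 5
At (2, 1): -49.

-49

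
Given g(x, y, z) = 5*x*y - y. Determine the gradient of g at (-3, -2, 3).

∂g/∂x = 5*y
∂g/∂y = 5*x - 1
∂g/∂z = 0
∇g = (5*y, 5*x - 1, 0)
At (-3, -2, 3): (-10, -16, 0).

(-10, -16, 0)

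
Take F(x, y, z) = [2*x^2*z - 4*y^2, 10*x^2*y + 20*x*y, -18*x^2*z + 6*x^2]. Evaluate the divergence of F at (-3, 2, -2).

-108

∂F₁/∂x = 4*x*z
∂F₂/∂y = 10*x^2 + 20*x
∂F₃/∂z = -18*x^2
∇·F = -8*x^2 + 4*x*z + 20*x
At (-3, 2, -2): -108.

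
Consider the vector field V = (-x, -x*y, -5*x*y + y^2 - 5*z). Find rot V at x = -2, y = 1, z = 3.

(12, 5, -1)

(∇×V)₁ = ∂V₃/∂y − ∂V₂/∂z = -5*x + 2*y
(∇×V)₂ = ∂V₁/∂z − ∂V₃/∂x = 5*y
(∇×V)₃ = ∂V₂/∂x − ∂V₁/∂y = -y
∇×V = (-5*x + 2*y, 5*y, -y)
At (-2, 1, 3): (12, 5, -1).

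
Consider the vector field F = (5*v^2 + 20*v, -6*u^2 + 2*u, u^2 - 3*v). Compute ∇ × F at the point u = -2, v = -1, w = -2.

(∇×F)₁ = ∂F₃/∂v − ∂F₂/∂w = -3
(∇×F)₂ = ∂F₁/∂w − ∂F₃/∂u = -2*u
(∇×F)₃ = ∂F₂/∂u − ∂F₁/∂v = -12*u - 10*v - 18
∇×F = (-3, -2*u, -12*u - 10*v - 18)
At (-2, -1, -2): (-3, 4, 16).

(-3, 4, 16)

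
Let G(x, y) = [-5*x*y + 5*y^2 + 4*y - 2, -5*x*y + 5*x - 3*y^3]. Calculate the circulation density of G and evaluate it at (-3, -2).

16

∂G₂/∂x = -5*y + 5
∂G₁/∂y = -5*x + 10*y + 4
Scalar curl = 5*x - 15*y + 1
At (-3, -2): 16.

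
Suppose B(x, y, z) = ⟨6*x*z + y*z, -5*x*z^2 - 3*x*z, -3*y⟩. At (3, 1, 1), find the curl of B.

(36, 19, -9)

(∇×B)₁ = ∂B₃/∂y − ∂B₂/∂z = 10*x*z + 3*x - 3
(∇×B)₂ = ∂B₁/∂z − ∂B₃/∂x = 6*x + y
(∇×B)₃ = ∂B₂/∂x − ∂B₁/∂y = -5*z^2 - 4*z
∇×B = (10*x*z + 3*x - 3, 6*x + y, -5*z^2 - 4*z)
At (3, 1, 1): (36, 19, -9).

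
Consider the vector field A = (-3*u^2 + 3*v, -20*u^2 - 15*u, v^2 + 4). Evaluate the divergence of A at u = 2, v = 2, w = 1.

∂A₁/∂u = -6*u
∂A₂/∂v = 0
∂A₃/∂w = 0
∇·A = -6*u
At (2, 2, 1): -12.

-12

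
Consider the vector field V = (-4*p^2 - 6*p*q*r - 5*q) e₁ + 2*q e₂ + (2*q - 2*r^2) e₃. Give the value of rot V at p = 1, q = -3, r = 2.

(2, 18, 17)

(∇×V)₁ = ∂V₃/∂q − ∂V₂/∂r = 2
(∇×V)₂ = ∂V₁/∂r − ∂V₃/∂p = -6*p*q
(∇×V)₃ = ∂V₂/∂p − ∂V₁/∂q = 6*p*r + 5
∇×V = (2, -6*p*q, 6*p*r + 5)
At (1, -3, 2): (2, 18, 17).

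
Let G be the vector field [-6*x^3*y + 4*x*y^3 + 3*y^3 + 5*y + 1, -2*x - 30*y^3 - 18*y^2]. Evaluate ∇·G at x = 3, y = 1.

-284

∂G₁/∂x = -18*x^2*y + 4*y^3
∂G₂/∂y = -90*y^2 - 36*y
∇·G = -18*x^2*y + 4*y^3 - 90*y^2 - 36*y
At (3, 1): -284.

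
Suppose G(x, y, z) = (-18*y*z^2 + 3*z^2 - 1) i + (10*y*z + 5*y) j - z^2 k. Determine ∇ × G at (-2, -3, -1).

(∇×G)₁ = ∂G₃/∂y − ∂G₂/∂z = -10*y
(∇×G)₂ = ∂G₁/∂z − ∂G₃/∂x = -36*y*z + 6*z
(∇×G)₃ = ∂G₂/∂x − ∂G₁/∂y = 18*z^2
∇×G = (-10*y, -36*y*z + 6*z, 18*z^2)
At (-2, -3, -1): (30, -114, 18).

(30, -114, 18)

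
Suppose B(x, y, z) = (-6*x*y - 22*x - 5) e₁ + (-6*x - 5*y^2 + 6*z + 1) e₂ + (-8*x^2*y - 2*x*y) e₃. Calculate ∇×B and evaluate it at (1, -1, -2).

(-16, -18, 0)

(∇×B)₁ = ∂B₃/∂y − ∂B₂/∂z = -8*x^2 - 2*x - 6
(∇×B)₂ = ∂B₁/∂z − ∂B₃/∂x = 16*x*y + 2*y
(∇×B)₃ = ∂B₂/∂x − ∂B₁/∂y = 6*x - 6
∇×B = (-8*x^2 - 2*x - 6, 16*x*y + 2*y, 6*x - 6)
At (1, -1, -2): (-16, -18, 0).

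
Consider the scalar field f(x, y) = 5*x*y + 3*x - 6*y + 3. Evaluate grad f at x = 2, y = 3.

(18, 4)

∂f/∂x = 5*y + 3
∂f/∂y = 5*x - 6
∇f = (5*y + 3, 5*x - 6)
At (2, 3): (18, 4).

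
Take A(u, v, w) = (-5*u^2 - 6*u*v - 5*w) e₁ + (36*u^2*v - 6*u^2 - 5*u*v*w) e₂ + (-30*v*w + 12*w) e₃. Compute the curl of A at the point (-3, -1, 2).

(∇×A)₁ = ∂A₃/∂v − ∂A₂/∂w = 5*u*v - 30*w
(∇×A)₂ = ∂A₁/∂w − ∂A₃/∂u = -5
(∇×A)₃ = ∂A₂/∂u − ∂A₁/∂v = 72*u*v - 6*u - 5*v*w
∇×A = (5*u*v - 30*w, -5, 72*u*v - 6*u - 5*v*w)
At (-3, -1, 2): (-45, -5, 244).

(-45, -5, 244)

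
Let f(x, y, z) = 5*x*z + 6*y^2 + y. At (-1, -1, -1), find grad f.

∂f/∂x = 5*z
∂f/∂y = 12*y + 1
∂f/∂z = 5*x
∇f = (5*z, 12*y + 1, 5*x)
At (-1, -1, -1): (-5, -11, -5).

(-5, -11, -5)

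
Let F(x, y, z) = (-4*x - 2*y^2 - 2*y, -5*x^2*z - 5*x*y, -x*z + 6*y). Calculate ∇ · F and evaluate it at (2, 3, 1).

∂F₁/∂x = -4
∂F₂/∂y = -5*x
∂F₃/∂z = -x
∇·F = -6*x - 4
At (2, 3, 1): -16.

-16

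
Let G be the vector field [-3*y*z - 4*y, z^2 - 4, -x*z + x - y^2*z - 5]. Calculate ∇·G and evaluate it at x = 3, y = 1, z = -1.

-4

∂G₁/∂x = 0
∂G₂/∂y = 0
∂G₃/∂z = -x - y^2
∇·G = -x - y^2
At (3, 1, -1): -4.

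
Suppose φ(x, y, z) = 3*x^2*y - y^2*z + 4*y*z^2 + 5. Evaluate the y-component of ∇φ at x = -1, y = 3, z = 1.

(∇φ)_2 = ∂φ/∂y = 3*x^2 - 2*y*z + 4*z^2
At (-1, 3, 1): 1.

1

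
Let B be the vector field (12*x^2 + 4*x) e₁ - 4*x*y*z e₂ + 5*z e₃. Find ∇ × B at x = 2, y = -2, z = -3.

(-16, 0, -24)

(∇×B)₁ = ∂B₃/∂y − ∂B₂/∂z = 4*x*y
(∇×B)₂ = ∂B₁/∂z − ∂B₃/∂x = 0
(∇×B)₃ = ∂B₂/∂x − ∂B₁/∂y = -4*y*z
∇×B = (4*x*y, 0, -4*y*z)
At (2, -2, -3): (-16, 0, -24).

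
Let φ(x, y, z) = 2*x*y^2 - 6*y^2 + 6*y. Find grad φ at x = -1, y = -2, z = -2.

∂φ/∂x = 2*y^2
∂φ/∂y = 4*x*y - 12*y + 6
∂φ/∂z = 0
∇φ = (2*y^2, 4*x*y - 12*y + 6, 0)
At (-1, -2, -2): (8, 38, 0).

(8, 38, 0)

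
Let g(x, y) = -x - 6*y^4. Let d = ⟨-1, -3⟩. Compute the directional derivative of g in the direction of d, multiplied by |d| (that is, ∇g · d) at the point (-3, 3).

∂g/∂x = -1
∂g/∂y = -24*y^3
∇g at (-3, 3) = (-1, -648)
∇g · d = (-1)(-1) + (-648)(-3) = 1945

1945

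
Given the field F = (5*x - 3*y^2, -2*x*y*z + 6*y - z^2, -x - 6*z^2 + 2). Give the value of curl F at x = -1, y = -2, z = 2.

(8, 1, -4)

(∇×F)₁ = ∂F₃/∂y − ∂F₂/∂z = 2*x*y + 2*z
(∇×F)₂ = ∂F₁/∂z − ∂F₃/∂x = 1
(∇×F)₃ = ∂F₂/∂x − ∂F₁/∂y = -2*y*z + 6*y
∇×F = (2*x*y + 2*z, 1, -2*y*z + 6*y)
At (-1, -2, 2): (8, 1, -4).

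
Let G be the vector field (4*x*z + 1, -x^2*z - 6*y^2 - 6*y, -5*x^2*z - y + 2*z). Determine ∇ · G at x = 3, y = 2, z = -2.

∂G₁/∂x = 4*z
∂G₂/∂y = -12*y - 6
∂G₃/∂z = -5*x^2 + 2
∇·G = -5*x^2 - 12*y + 4*z - 4
At (3, 2, -2): -81.

-81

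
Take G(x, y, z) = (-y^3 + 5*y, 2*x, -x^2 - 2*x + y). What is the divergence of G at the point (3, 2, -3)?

∂G₁/∂x = 0
∂G₂/∂y = 0
∂G₃/∂z = 0
∇·G = 0
At (3, 2, -3): 0.

0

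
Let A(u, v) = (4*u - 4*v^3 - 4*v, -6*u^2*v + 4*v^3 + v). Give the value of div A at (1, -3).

∂A₁/∂u = 4
∂A₂/∂v = -6*u^2 + 12*v^2 + 1
∇·A = -6*u^2 + 12*v^2 + 5
At (1, -3): 107.

107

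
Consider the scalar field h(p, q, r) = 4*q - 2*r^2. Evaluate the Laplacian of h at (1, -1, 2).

-4

∂²h/∂p² = 0
∂²h/∂q² = 0
∂²h/∂r² = -4
∇²h = -4
At (1, -1, 2): -4.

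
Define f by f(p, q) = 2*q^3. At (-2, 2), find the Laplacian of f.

24

∂²f/∂p² = 0
∂²f/∂q² = 12*q
∇²f = 12*q
At (-2, 2): 24.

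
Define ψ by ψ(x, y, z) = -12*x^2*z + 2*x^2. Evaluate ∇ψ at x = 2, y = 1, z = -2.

(104, 0, -48)

∂ψ/∂x = -24*x*z + 4*x
∂ψ/∂y = 0
∂ψ/∂z = -12*x^2
∇ψ = (-24*x*z + 4*x, 0, -12*x^2)
At (2, 1, -2): (104, 0, -48).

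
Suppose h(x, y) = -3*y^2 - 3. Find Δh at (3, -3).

∂²h/∂x² = 0
∂²h/∂y² = -6
∇²h = -6
At (3, -3): -6.

-6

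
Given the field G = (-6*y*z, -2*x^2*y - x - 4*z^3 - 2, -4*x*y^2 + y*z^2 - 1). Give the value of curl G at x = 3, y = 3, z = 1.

(∇×G)₁ = ∂G₃/∂y − ∂G₂/∂z = -8*x*y + 13*z^2
(∇×G)₂ = ∂G₁/∂z − ∂G₃/∂x = 4*y^2 - 6*y
(∇×G)₃ = ∂G₂/∂x − ∂G₁/∂y = -4*x*y + 6*z - 1
∇×G = (-8*x*y + 13*z^2, 4*y^2 - 6*y, -4*x*y + 6*z - 1)
At (3, 3, 1): (-59, 18, -31).

(-59, 18, -31)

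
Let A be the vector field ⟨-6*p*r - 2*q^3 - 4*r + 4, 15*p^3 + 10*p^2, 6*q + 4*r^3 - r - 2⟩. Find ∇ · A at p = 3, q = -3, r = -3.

∂A₁/∂p = -6*r
∂A₂/∂q = 0
∂A₃/∂r = 12*r^2 - 1
∇·A = 12*r^2 - 6*r - 1
At (3, -3, -3): 125.

125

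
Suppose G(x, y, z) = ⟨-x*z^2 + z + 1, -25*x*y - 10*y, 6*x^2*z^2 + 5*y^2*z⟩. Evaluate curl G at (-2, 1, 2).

(20, 105, -25)

(∇×G)₁ = ∂G₃/∂y − ∂G₂/∂z = 10*y*z
(∇×G)₂ = ∂G₁/∂z − ∂G₃/∂x = -12*x*z^2 - 2*x*z + 1
(∇×G)₃ = ∂G₂/∂x − ∂G₁/∂y = -25*y
∇×G = (10*y*z, -12*x*z^2 - 2*x*z + 1, -25*y)
At (-2, 1, 2): (20, 105, -25).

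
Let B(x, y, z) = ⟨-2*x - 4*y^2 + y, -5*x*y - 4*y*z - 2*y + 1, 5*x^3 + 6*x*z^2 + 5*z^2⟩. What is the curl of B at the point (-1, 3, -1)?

(∇×B)₁ = ∂B₃/∂y − ∂B₂/∂z = 4*y
(∇×B)₂ = ∂B₁/∂z − ∂B₃/∂x = -15*x^2 - 6*z^2
(∇×B)₃ = ∂B₂/∂x − ∂B₁/∂y = 3*y - 1
∇×B = (4*y, -15*x^2 - 6*z^2, 3*y - 1)
At (-1, 3, -1): (12, -21, 8).

(12, -21, 8)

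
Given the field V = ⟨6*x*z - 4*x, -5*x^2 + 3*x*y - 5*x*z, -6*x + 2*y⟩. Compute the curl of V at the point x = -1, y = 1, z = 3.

(-3, 0, -2)

(∇×V)₁ = ∂V₃/∂y − ∂V₂/∂z = 5*x + 2
(∇×V)₂ = ∂V₁/∂z − ∂V₃/∂x = 6*x + 6
(∇×V)₃ = ∂V₂/∂x − ∂V₁/∂y = -10*x + 3*y - 5*z
∇×V = (5*x + 2, 6*x + 6, -10*x + 3*y - 5*z)
At (-1, 1, 3): (-3, 0, -2).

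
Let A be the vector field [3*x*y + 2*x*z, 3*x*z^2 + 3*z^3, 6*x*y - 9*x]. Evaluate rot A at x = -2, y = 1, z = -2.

(∇×A)₁ = ∂A₃/∂y − ∂A₂/∂z = -6*x*z + 6*x - 9*z^2
(∇×A)₂ = ∂A₁/∂z − ∂A₃/∂x = 2*x - 6*y + 9
(∇×A)₃ = ∂A₂/∂x − ∂A₁/∂y = -3*x + 3*z^2
∇×A = (-6*x*z + 6*x - 9*z^2, 2*x - 6*y + 9, -3*x + 3*z^2)
At (-2, 1, -2): (-72, -1, 18).

(-72, -1, 18)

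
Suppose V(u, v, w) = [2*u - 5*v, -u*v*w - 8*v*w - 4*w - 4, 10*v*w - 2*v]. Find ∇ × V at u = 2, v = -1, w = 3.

(∇×V)₁ = ∂V₃/∂v − ∂V₂/∂w = u*v + 8*v + 10*w + 2
(∇×V)₂ = ∂V₁/∂w − ∂V₃/∂u = 0
(∇×V)₃ = ∂V₂/∂u − ∂V₁/∂v = -v*w + 5
∇×V = (u*v + 8*v + 10*w + 2, 0, -v*w + 5)
At (2, -1, 3): (22, 0, 8).

(22, 0, 8)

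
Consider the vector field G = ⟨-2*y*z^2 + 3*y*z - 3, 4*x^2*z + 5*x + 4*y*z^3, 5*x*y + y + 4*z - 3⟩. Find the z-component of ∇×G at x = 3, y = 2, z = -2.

-29

(∇×G)_3 = ∂G₂/∂x − ∂G₁/∂y
= 8*x*z + 5 − (-2*z^2 + 3*z)
= 8*x*z + 2*z^2 - 3*z + 5
At (3, 2, -2): -29.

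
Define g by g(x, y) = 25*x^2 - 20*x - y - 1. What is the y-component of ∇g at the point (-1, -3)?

-1

(∇g)_2 = ∂g/∂y = -1
At (-1, -3): -1.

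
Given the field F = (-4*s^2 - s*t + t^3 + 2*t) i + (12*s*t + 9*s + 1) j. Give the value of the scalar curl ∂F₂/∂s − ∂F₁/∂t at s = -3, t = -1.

-11

∂F₂/∂s = 12*t + 9
∂F₁/∂t = -s + 3*t^2 + 2
Scalar curl = s - 3*t^2 + 12*t + 7
At (-3, -1): -11.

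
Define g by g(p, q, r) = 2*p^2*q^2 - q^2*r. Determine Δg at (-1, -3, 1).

38

∂²g/∂p² = 4*q^2
∂²g/∂q² = 2*(2*p^2 - r)
∂²g/∂r² = 0
∇²g = 4*p^2 + 4*q^2 - 2*r
At (-1, -3, 1): 38.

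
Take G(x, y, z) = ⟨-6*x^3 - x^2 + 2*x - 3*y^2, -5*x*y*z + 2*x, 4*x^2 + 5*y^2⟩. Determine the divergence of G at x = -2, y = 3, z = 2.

∂G₁/∂x = -18*x^2 - 2*x + 2
∂G₂/∂y = -5*x*z
∂G₃/∂z = 0
∇·G = -18*x^2 - 5*x*z - 2*x + 2
At (-2, 3, 2): -46.

-46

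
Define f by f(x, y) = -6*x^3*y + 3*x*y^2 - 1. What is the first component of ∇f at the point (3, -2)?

(∇f)_1 = ∂f/∂x = -18*x^2*y + 3*y^2
At (3, -2): 336.

336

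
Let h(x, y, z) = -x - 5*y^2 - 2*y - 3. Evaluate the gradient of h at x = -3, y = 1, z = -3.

∂h/∂x = -1
∂h/∂y = -10*y - 2
∂h/∂z = 0
∇h = (-1, -10*y - 2, 0)
At (-3, 1, -3): (-1, -12, 0).

(-1, -12, 0)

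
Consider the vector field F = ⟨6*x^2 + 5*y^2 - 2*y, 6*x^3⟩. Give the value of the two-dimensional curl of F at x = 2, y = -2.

∂F₂/∂x = 18*x^2
∂F₁/∂y = 10*y - 2
Scalar curl = 18*x^2 - 10*y + 2
At (2, -2): 94.

94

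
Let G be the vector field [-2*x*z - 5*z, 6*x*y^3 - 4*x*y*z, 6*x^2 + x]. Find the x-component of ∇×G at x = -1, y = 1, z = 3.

-4

(∇×G)_1 = ∂G₃/∂y − ∂G₂/∂z
= 0 − (-4*x*y)
= 4*x*y
At (-1, 1, 3): -4.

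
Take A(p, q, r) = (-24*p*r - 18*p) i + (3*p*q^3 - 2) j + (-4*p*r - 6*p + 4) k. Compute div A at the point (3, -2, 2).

∂A₁/∂p = -24*r - 18
∂A₂/∂q = 9*p*q^2
∂A₃/∂r = -4*p
∇·A = 9*p*q^2 - 4*p - 24*r - 18
At (3, -2, 2): 30.

30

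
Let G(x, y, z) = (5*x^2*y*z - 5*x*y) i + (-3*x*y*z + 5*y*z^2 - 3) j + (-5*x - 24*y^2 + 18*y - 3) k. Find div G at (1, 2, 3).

∂G₁/∂x = 10*x*y*z - 5*y
∂G₂/∂y = -3*x*z + 5*z^2
∂G₃/∂z = 0
∇·G = 10*x*y*z - 3*x*z - 5*y + 5*z^2
At (1, 2, 3): 86.

86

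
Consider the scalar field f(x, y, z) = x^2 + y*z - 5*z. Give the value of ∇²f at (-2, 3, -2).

∂²f/∂x² = 2
∂²f/∂y² = 0
∂²f/∂z² = 0
∇²f = 2
At (-2, 3, -2): 2.

2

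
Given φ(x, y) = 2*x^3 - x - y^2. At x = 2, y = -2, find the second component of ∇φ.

(∇φ)_2 = ∂φ/∂y = -2*y
At (2, -2): 4.

4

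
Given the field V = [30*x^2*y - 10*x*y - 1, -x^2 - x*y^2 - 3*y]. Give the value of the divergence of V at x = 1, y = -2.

∂V₁/∂x = 60*x*y - 10*y
∂V₂/∂y = -2*x*y - 3
∇·V = 58*x*y - 10*y - 3
At (1, -2): -99.

-99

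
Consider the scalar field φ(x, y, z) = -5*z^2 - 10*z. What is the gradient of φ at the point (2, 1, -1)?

∂φ/∂x = 0
∂φ/∂y = 0
∂φ/∂z = -10*z - 10
∇φ = (0, 0, -10*z - 10)
At (2, 1, -1): (0, 0, 0).

(0, 0, 0)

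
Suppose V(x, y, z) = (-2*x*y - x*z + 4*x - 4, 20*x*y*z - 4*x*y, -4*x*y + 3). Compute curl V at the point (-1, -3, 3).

(∇×V)₁ = ∂V₃/∂y − ∂V₂/∂z = -20*x*y - 4*x
(∇×V)₂ = ∂V₁/∂z − ∂V₃/∂x = -x + 4*y
(∇×V)₃ = ∂V₂/∂x − ∂V₁/∂y = 2*x + 20*y*z - 4*y
∇×V = (-20*x*y - 4*x, -x + 4*y, 2*x + 20*y*z - 4*y)
At (-1, -3, 3): (-56, -11, -170).

(-56, -11, -170)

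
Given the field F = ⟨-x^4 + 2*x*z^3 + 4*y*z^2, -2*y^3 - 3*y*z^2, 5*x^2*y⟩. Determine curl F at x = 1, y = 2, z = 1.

(17, 2, -4)

(∇×F)₁ = ∂F₃/∂y − ∂F₂/∂z = 5*x^2 + 6*y*z
(∇×F)₂ = ∂F₁/∂z − ∂F₃/∂x = -10*x*y + 6*x*z^2 + 8*y*z
(∇×F)₃ = ∂F₂/∂x − ∂F₁/∂y = -4*z^2
∇×F = (5*x^2 + 6*y*z, -10*x*y + 6*x*z^2 + 8*y*z, -4*z^2)
At (1, 2, 1): (17, 2, -4).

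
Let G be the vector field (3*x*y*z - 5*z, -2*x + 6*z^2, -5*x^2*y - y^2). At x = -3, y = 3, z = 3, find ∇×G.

(-87, -122, 25)

(∇×G)₁ = ∂G₃/∂y − ∂G₂/∂z = -5*x^2 - 2*y - 12*z
(∇×G)₂ = ∂G₁/∂z − ∂G₃/∂x = 13*x*y - 5
(∇×G)₃ = ∂G₂/∂x − ∂G₁/∂y = -3*x*z - 2
∇×G = (-5*x^2 - 2*y - 12*z, 13*x*y - 5, -3*x*z - 2)
At (-3, 3, 3): (-87, -122, 25).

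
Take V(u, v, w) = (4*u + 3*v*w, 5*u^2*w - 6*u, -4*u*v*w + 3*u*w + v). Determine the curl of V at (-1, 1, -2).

(∇×V)₁ = ∂V₃/∂v − ∂V₂/∂w = -5*u^2 - 4*u*w + 1
(∇×V)₂ = ∂V₁/∂w − ∂V₃/∂u = 4*v*w + 3*v - 3*w
(∇×V)₃ = ∂V₂/∂u − ∂V₁/∂v = 10*u*w - 3*w - 6
∇×V = (-5*u^2 - 4*u*w + 1, 4*v*w + 3*v - 3*w, 10*u*w - 3*w - 6)
At (-1, 1, -2): (-12, 1, 20).

(-12, 1, 20)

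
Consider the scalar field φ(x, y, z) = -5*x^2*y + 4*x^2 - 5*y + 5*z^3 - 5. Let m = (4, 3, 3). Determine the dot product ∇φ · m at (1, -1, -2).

222

∂φ/∂x = -10*x*y + 8*x
∂φ/∂y = -5*x^2 - 5
∂φ/∂z = 15*z^2
∇φ at (1, -1, -2) = (18, -10, 60)
∇φ · m = (18)(4) + (-10)(3) + (60)(3) = 222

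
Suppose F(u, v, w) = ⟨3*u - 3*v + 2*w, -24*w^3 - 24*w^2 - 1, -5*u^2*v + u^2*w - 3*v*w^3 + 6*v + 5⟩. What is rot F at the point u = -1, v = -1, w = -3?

(586, 6, 3)

(∇×F)₁ = ∂F₃/∂v − ∂F₂/∂w = -5*u^2 - 3*w^3 + 72*w^2 + 48*w + 6
(∇×F)₂ = ∂F₁/∂w − ∂F₃/∂u = 10*u*v - 2*u*w + 2
(∇×F)₃ = ∂F₂/∂u − ∂F₁/∂v = 3
∇×F = (-5*u^2 - 3*w^3 + 72*w^2 + 48*w + 6, 10*u*v - 2*u*w + 2, 3)
At (-1, -1, -3): (586, 6, 3).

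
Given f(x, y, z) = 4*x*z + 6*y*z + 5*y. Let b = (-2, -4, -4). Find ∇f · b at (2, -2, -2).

60

∂f/∂x = 4*z
∂f/∂y = 6*z + 5
∂f/∂z = 4*x + 6*y
∇f at (2, -2, -2) = (-8, -7, -4)
∇f · b = (-8)(-2) + (-7)(-4) + (-4)(-4) = 60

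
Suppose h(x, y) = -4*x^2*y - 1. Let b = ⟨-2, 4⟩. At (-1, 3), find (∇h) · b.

-64

∂h/∂x = -8*x*y
∂h/∂y = -4*x^2
∇h at (-1, 3) = (24, -4)
∇h · b = (24)(-2) + (-4)(4) = -64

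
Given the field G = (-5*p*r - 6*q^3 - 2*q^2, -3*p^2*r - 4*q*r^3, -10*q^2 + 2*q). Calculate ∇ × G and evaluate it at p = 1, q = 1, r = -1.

(∇×G)₁ = ∂G₃/∂q − ∂G₂/∂r = 3*p^2 + 12*q*r^2 - 20*q + 2
(∇×G)₂ = ∂G₁/∂r − ∂G₃/∂p = -5*p
(∇×G)₃ = ∂G₂/∂p − ∂G₁/∂q = -6*p*r + 18*q^2 + 4*q
∇×G = (3*p^2 + 12*q*r^2 - 20*q + 2, -5*p, -6*p*r + 18*q^2 + 4*q)
At (1, 1, -1): (-3, -5, 28).

(-3, -5, 28)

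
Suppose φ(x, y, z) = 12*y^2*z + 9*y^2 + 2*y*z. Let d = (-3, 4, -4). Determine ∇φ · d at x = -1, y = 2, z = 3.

536

∂φ/∂x = 0
∂φ/∂y = 24*y*z + 18*y + 2*z
∂φ/∂z = 12*y^2 + 2*y
∇φ at (-1, 2, 3) = (0, 186, 52)
∇φ · d = (0)(-3) + (186)(4) + (52)(-4) = 536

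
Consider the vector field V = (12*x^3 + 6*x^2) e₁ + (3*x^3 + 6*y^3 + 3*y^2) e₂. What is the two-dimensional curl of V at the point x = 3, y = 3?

81

∂V₂/∂x = 9*x^2
∂V₁/∂y = 0
Scalar curl = 9*x^2
At (3, 3): 81.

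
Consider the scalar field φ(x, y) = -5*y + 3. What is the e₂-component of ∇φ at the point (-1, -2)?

(∇φ)_2 = ∂φ/∂y = -5
At (-1, -2): -5.

-5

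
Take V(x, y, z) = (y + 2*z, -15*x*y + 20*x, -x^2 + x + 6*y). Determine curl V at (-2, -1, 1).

(∇×V)₁ = ∂V₃/∂y − ∂V₂/∂z = 6
(∇×V)₂ = ∂V₁/∂z − ∂V₃/∂x = 2*x + 1
(∇×V)₃ = ∂V₂/∂x − ∂V₁/∂y = -15*y + 19
∇×V = (6, 2*x + 1, -15*y + 19)
At (-2, -1, 1): (6, -3, 34).

(6, -3, 34)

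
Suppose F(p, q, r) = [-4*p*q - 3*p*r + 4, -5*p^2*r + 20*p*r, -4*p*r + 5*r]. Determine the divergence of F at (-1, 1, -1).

∂F₁/∂p = -4*q - 3*r
∂F₂/∂q = 0
∂F₃/∂r = -4*p + 5
∇·F = -4*p - 4*q - 3*r + 5
At (-1, 1, -1): 8.

8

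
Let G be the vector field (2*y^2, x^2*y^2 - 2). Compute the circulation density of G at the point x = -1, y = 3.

-30

∂G₂/∂x = 2*x*y^2
∂G₁/∂y = 4*y
Scalar curl = 2*x*y^2 - 4*y
At (-1, 3): -30.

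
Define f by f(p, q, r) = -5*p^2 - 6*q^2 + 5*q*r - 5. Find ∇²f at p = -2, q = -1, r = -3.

-22

∂²f/∂p² = -10
∂²f/∂q² = -12
∂²f/∂r² = 0
∇²f = -22
At (-2, -1, -3): -22.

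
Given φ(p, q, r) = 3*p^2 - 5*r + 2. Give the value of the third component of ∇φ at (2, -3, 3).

-5

(∇φ)_3 = ∂φ/∂r = -5
At (2, -3, 3): -5.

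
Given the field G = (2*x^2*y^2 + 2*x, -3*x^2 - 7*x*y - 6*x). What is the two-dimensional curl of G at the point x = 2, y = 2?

-64

∂G₂/∂x = -6*x - 7*y - 6
∂G₁/∂y = 4*x^2*y
Scalar curl = -4*x^2*y - 6*x - 7*y - 6
At (2, 2): -64.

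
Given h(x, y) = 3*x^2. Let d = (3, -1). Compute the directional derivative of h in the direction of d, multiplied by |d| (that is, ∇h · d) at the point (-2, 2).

-36

∂h/∂x = 6*x
∂h/∂y = 0
∇h at (-2, 2) = (-12, 0)
∇h · d = (-12)(3) + (0)(-1) = -36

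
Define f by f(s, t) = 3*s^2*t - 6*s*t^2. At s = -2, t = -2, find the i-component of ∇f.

(∇f)_1 = ∂f/∂s = 6*s*t - 6*t^2
At (-2, -2): 0.

0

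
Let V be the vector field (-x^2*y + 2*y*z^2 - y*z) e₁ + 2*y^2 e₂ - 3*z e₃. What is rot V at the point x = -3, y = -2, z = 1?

(0, -6, 8)

(∇×V)₁ = ∂V₃/∂y − ∂V₂/∂z = 0
(∇×V)₂ = ∂V₁/∂z − ∂V₃/∂x = 4*y*z - y
(∇×V)₃ = ∂V₂/∂x − ∂V₁/∂y = x^2 - 2*z^2 + z
∇×V = (0, 4*y*z - y, x^2 - 2*z^2 + z)
At (-3, -2, 1): (0, -6, 8).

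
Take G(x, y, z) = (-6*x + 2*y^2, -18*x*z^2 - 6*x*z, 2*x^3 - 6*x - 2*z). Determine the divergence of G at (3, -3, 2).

∂G₁/∂x = -6
∂G₂/∂y = 0
∂G₃/∂z = -2
∇·G = -8
At (3, -3, 2): -8.

-8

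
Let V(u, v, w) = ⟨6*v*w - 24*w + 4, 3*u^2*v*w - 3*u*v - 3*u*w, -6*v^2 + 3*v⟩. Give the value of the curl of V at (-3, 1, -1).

(-45, -18, 24)

(∇×V)₁ = ∂V₃/∂v − ∂V₂/∂w = -3*u^2*v + 3*u - 12*v + 3
(∇×V)₂ = ∂V₁/∂w − ∂V₃/∂u = 6*v - 24
(∇×V)₃ = ∂V₂/∂u − ∂V₁/∂v = 6*u*v*w - 3*v - 9*w
∇×V = (-3*u^2*v + 3*u - 12*v + 3, 6*v - 24, 6*u*v*w - 3*v - 9*w)
At (-3, 1, -1): (-45, -18, 24).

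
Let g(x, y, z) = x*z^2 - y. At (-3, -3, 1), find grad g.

∂g/∂x = z^2
∂g/∂y = -1
∂g/∂z = 2*x*z
∇g = (z^2, -1, 2*x*z)
At (-3, -3, 1): (1, -1, -6).

(1, -1, -6)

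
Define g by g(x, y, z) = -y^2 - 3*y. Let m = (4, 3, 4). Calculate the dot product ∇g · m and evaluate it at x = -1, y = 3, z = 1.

∂g/∂x = 0
∂g/∂y = -2*y - 3
∂g/∂z = 0
∇g at (-1, 3, 1) = (0, -9, 0)
∇g · m = (0)(4) + (-9)(3) + (0)(4) = -27

-27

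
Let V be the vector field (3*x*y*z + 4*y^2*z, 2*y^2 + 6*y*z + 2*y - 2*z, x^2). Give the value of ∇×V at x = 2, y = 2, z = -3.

(-10, 24, 66)

(∇×V)₁ = ∂V₃/∂y − ∂V₂/∂z = -6*y + 2
(∇×V)₂ = ∂V₁/∂z − ∂V₃/∂x = 3*x*y - 2*x + 4*y^2
(∇×V)₃ = ∂V₂/∂x − ∂V₁/∂y = -3*x*z - 8*y*z
∇×V = (-6*y + 2, 3*x*y - 2*x + 4*y^2, -3*x*z - 8*y*z)
At (2, 2, -3): (-10, 24, 66).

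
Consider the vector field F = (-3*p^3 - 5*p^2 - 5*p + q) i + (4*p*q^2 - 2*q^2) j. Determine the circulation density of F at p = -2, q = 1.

∂F₂/∂p = 4*q^2
∂F₁/∂q = 1
Scalar curl = 4*q^2 - 1
At (-2, 1): 3.

3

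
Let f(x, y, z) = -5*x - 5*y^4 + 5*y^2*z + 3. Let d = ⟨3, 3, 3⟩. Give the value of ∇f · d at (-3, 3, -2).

-1680

∂f/∂x = -5
∂f/∂y = -20*y^3 + 10*y*z
∂f/∂z = 5*y^2
∇f at (-3, 3, -2) = (-5, -600, 45)
∇f · d = (-5)(3) + (-600)(3) + (45)(3) = -1680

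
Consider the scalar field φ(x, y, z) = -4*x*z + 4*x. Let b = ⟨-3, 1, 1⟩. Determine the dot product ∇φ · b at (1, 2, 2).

8

∂φ/∂x = -4*z + 4
∂φ/∂y = 0
∂φ/∂z = -4*x
∇φ at (1, 2, 2) = (-4, 0, -4)
∇φ · b = (-4)(-3) + (0)(1) + (-4)(1) = 8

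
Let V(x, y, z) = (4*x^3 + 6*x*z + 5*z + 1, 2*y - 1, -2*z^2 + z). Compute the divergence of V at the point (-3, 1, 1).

113

∂V₁/∂x = 12*x^2 + 6*z
∂V₂/∂y = 2
∂V₃/∂z = -4*z + 1
∇·V = 12*x^2 + 2*z + 3
At (-3, 1, 1): 113.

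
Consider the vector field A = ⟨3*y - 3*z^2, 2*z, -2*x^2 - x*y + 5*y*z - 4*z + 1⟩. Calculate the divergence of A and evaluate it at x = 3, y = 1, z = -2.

∂A₁/∂x = 0
∂A₂/∂y = 0
∂A₃/∂z = 5*y - 4
∇·A = 5*y - 4
At (3, 1, -2): 1.

1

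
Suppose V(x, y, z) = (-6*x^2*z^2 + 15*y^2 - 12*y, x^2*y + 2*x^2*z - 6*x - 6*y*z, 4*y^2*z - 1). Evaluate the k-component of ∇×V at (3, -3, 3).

114

(∇×V)_3 = ∂V₂/∂x − ∂V₁/∂y
= 2*x*y + 4*x*z - 6 − (30*y - 12)
= 2*x*y + 4*x*z - 30*y + 6
At (3, -3, 3): 114.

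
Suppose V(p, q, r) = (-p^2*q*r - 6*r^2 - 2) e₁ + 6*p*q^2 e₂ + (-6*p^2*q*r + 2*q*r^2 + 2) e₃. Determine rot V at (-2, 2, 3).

(-54, -188, 36)

(∇×V)₁ = ∂V₃/∂q − ∂V₂/∂r = -6*p^2*r + 2*r^2
(∇×V)₂ = ∂V₁/∂r − ∂V₃/∂p = -p^2*q + 12*p*q*r - 12*r
(∇×V)₃ = ∂V₂/∂p − ∂V₁/∂q = p^2*r + 6*q^2
∇×V = (-6*p^2*r + 2*r^2, -p^2*q + 12*p*q*r - 12*r, p^2*r + 6*q^2)
At (-2, 2, 3): (-54, -188, 36).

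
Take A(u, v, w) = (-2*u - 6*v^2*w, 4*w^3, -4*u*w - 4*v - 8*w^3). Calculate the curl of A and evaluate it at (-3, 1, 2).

(-52, 2, 24)

(∇×A)₁ = ∂A₃/∂v − ∂A₂/∂w = -12*w^2 - 4
(∇×A)₂ = ∂A₁/∂w − ∂A₃/∂u = -6*v^2 + 4*w
(∇×A)₃ = ∂A₂/∂u − ∂A₁/∂v = 12*v*w
∇×A = (-12*w^2 - 4, -6*v^2 + 4*w, 12*v*w)
At (-3, 1, 2): (-52, 2, 24).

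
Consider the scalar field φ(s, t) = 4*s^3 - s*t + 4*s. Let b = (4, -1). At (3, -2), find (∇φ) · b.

∂φ/∂s = 12*s^2 - t + 4
∂φ/∂t = -s
∇φ at (3, -2) = (114, -3)
∇φ · b = (114)(4) + (-3)(-1) = 459

459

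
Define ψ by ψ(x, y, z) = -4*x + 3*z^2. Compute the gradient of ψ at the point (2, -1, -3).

∂ψ/∂x = -4
∂ψ/∂y = 0
∂ψ/∂z = 6*z
∇ψ = (-4, 0, 6*z)
At (2, -1, -3): (-4, 0, -18).

(-4, 0, -18)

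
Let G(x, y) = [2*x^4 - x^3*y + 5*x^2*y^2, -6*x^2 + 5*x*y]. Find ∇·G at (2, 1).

∂G₁/∂x = 8*x^3 - 3*x^2*y + 10*x*y^2
∂G₂/∂y = 5*x
∇·G = 8*x^3 - 3*x^2*y + 10*x*y^2 + 5*x
At (2, 1): 82.

82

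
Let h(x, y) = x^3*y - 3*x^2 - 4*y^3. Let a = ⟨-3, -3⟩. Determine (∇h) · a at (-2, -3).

420

∂h/∂x = 3*x^2*y - 6*x
∂h/∂y = x^3 - 12*y^2
∇h at (-2, -3) = (-24, -116)
∇h · a = (-24)(-3) + (-116)(-3) = 420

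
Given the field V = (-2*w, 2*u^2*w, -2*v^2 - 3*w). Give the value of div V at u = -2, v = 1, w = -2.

-3

∂V₁/∂u = 0
∂V₂/∂v = 0
∂V₃/∂w = -3
∇·V = -3
At (-2, 1, -2): -3.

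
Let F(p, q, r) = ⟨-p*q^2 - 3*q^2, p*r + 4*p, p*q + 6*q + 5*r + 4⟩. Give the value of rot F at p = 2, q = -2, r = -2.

(6, 2, -18)

(∇×F)₁ = ∂F₃/∂q − ∂F₂/∂r = 6
(∇×F)₂ = ∂F₁/∂r − ∂F₃/∂p = -q
(∇×F)₃ = ∂F₂/∂p − ∂F₁/∂q = 2*p*q + 6*q + r + 4
∇×F = (6, -q, 2*p*q + 6*q + r + 4)
At (2, -2, -2): (6, 2, -18).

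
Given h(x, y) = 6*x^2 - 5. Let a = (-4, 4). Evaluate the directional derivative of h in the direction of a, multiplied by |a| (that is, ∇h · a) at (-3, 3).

144

∂h/∂x = 12*x
∂h/∂y = 0
∇h at (-3, 3) = (-36, 0)
∇h · a = (-36)(-4) + (0)(4) = 144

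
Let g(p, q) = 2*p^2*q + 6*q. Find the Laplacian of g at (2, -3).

∂²g/∂p² = 4*q
∂²g/∂q² = 0
∇²g = 4*q
At (2, -3): -12.

-12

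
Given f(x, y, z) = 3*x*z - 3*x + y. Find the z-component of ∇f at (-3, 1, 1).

-9

(∇f)_3 = ∂f/∂z = 3*x
At (-3, 1, 1): -9.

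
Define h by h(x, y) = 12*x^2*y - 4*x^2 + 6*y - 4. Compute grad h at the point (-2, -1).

∂h/∂x = 24*x*y - 8*x
∂h/∂y = 12*x^2 + 6
∇h = (24*x*y - 8*x, 12*x^2 + 6)
At (-2, -1): (64, 54).

(64, 54)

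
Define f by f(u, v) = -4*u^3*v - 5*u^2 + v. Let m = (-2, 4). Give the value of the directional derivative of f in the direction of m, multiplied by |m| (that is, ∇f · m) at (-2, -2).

∂f/∂u = -12*u^2*v - 10*u
∂f/∂v = -4*u^3 + 1
∇f at (-2, -2) = (116, 33)
∇f · m = (116)(-2) + (33)(4) = -100

-100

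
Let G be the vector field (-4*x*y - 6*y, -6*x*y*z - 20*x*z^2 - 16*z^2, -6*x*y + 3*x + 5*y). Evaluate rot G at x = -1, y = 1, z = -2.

(21, 3, -66)

(∇×G)₁ = ∂G₃/∂y − ∂G₂/∂z = 6*x*y + 40*x*z - 6*x + 32*z + 5
(∇×G)₂ = ∂G₁/∂z − ∂G₃/∂x = 6*y - 3
(∇×G)₃ = ∂G₂/∂x − ∂G₁/∂y = 4*x - 6*y*z - 20*z^2 + 6
∇×G = (6*x*y + 40*x*z - 6*x + 32*z + 5, 6*y - 3, 4*x - 6*y*z - 20*z^2 + 6)
At (-1, 1, -2): (21, 3, -66).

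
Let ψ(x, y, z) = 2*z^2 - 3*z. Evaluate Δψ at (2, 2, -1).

4

∂²ψ/∂x² = 0
∂²ψ/∂y² = 0
∂²ψ/∂z² = 4
∇²ψ = 4
At (2, 2, -1): 4.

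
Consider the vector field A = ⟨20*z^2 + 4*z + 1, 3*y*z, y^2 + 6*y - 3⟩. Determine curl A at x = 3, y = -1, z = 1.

(∇×A)₁ = ∂A₃/∂y − ∂A₂/∂z = -y + 6
(∇×A)₂ = ∂A₁/∂z − ∂A₃/∂x = 40*z + 4
(∇×A)₃ = ∂A₂/∂x − ∂A₁/∂y = 0
∇×A = (-y + 6, 40*z + 4, 0)
At (3, -1, 1): (7, 44, 0).

(7, 44, 0)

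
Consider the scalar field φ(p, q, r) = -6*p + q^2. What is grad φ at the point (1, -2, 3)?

∂φ/∂p = -6
∂φ/∂q = 2*q
∂φ/∂r = 0
∇φ = (-6, 2*q, 0)
At (1, -2, 3): (-6, -4, 0).

(-6, -4, 0)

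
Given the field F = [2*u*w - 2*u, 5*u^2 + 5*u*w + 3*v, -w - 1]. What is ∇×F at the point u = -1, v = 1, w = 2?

(∇×F)₁ = ∂F₃/∂v − ∂F₂/∂w = -5*u
(∇×F)₂ = ∂F₁/∂w − ∂F₃/∂u = 2*u
(∇×F)₃ = ∂F₂/∂u − ∂F₁/∂v = 10*u + 5*w
∇×F = (-5*u, 2*u, 10*u + 5*w)
At (-1, 1, 2): (5, -2, 0).

(5, -2, 0)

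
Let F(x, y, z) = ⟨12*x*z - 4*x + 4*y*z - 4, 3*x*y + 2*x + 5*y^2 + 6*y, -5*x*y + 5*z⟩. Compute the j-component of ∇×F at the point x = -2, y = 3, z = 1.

(∇×F)_2 = ∂F₁/∂z − ∂F₃/∂x
= 12*x + 4*y − (-5*y)
= 12*x + 9*y
At (-2, 3, 1): 3.

3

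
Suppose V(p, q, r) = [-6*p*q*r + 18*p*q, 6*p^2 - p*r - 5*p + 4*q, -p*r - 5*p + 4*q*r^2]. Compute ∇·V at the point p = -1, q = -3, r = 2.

-61

∂V₁/∂p = -6*q*r + 18*q
∂V₂/∂q = 4
∂V₃/∂r = -p + 8*q*r
∇·V = -p + 2*q*r + 18*q + 4
At (-1, -3, 2): -61.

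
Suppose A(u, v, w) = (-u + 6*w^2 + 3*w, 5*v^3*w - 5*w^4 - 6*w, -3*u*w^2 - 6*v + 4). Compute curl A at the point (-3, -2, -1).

(∇×A)₁ = ∂A₃/∂v − ∂A₂/∂w = -5*v^3 + 20*w^3
(∇×A)₂ = ∂A₁/∂w − ∂A₃/∂u = 3*w^2 + 12*w + 3
(∇×A)₃ = ∂A₂/∂u − ∂A₁/∂v = 0
∇×A = (-5*v^3 + 20*w^3, 3*w^2 + 12*w + 3, 0)
At (-3, -2, -1): (20, -6, 0).

(20, -6, 0)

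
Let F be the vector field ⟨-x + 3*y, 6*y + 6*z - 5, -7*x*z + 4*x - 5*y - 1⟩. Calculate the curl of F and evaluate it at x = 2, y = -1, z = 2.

(∇×F)₁ = ∂F₃/∂y − ∂F₂/∂z = -11
(∇×F)₂ = ∂F₁/∂z − ∂F₃/∂x = 7*z - 4
(∇×F)₃ = ∂F₂/∂x − ∂F₁/∂y = -3
∇×F = (-11, 7*z - 4, -3)
At (2, -1, 2): (-11, 10, -3).

(-11, 10, -3)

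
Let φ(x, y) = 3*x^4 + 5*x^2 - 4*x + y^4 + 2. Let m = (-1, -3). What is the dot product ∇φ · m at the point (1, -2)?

78

∂φ/∂x = 12*x^3 + 10*x - 4
∂φ/∂y = 4*y^3
∇φ at (1, -2) = (18, -32)
∇φ · m = (18)(-1) + (-32)(-3) = 78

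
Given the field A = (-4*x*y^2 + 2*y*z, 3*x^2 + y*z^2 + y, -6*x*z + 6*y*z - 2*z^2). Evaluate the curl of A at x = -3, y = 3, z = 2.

(∇×A)₁ = ∂A₃/∂y − ∂A₂/∂z = -2*y*z + 6*z
(∇×A)₂ = ∂A₁/∂z − ∂A₃/∂x = 2*y + 6*z
(∇×A)₃ = ∂A₂/∂x − ∂A₁/∂y = 8*x*y + 6*x - 2*z
∇×A = (-2*y*z + 6*z, 2*y + 6*z, 8*x*y + 6*x - 2*z)
At (-3, 3, 2): (0, 18, -94).

(0, 18, -94)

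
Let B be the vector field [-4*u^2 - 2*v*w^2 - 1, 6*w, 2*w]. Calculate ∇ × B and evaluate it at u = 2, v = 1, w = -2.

(∇×B)₁ = ∂B₃/∂v − ∂B₂/∂w = -6
(∇×B)₂ = ∂B₁/∂w − ∂B₃/∂u = -4*v*w
(∇×B)₃ = ∂B₂/∂u − ∂B₁/∂v = 2*w^2
∇×B = (-6, -4*v*w, 2*w^2)
At (2, 1, -2): (-6, 8, 8).

(-6, 8, 8)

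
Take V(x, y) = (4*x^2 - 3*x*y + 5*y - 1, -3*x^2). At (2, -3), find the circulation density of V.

∂V₂/∂x = -6*x
∂V₁/∂y = -3*x + 5
Scalar curl = -3*x - 5
At (2, -3): -11.

-11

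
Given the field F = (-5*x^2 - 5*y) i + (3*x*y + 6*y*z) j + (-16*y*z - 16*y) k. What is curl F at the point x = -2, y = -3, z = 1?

(∇×F)₁ = ∂F₃/∂y − ∂F₂/∂z = -6*y - 16*z - 16
(∇×F)₂ = ∂F₁/∂z − ∂F₃/∂x = 0
(∇×F)₃ = ∂F₂/∂x − ∂F₁/∂y = 3*y + 5
∇×F = (-6*y - 16*z - 16, 0, 3*y + 5)
At (-2, -3, 1): (-14, 0, -4).

(-14, 0, -4)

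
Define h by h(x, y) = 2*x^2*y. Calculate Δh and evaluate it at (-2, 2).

∂²h/∂x² = 4*y
∂²h/∂y² = 0
∇²h = 4*y
At (-2, 2): 8.

8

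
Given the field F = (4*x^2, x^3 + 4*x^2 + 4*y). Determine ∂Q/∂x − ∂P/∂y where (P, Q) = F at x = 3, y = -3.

∂F₂/∂x = 3*x^2 + 8*x
∂F₁/∂y = 0
Scalar curl = 3*x^2 + 8*x
At (3, -3): 51.

51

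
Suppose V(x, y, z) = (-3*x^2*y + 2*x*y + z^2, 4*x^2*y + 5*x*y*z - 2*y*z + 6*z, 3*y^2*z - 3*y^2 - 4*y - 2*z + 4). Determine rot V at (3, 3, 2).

(∇×V)₁ = ∂V₃/∂y − ∂V₂/∂z = -5*x*y + 6*y*z - 4*y - 10
(∇×V)₂ = ∂V₁/∂z − ∂V₃/∂x = 2*z
(∇×V)₃ = ∂V₂/∂x − ∂V₁/∂y = 3*x^2 + 8*x*y - 2*x + 5*y*z
∇×V = (-5*x*y + 6*y*z - 4*y - 10, 2*z, 3*x^2 + 8*x*y - 2*x + 5*y*z)
At (3, 3, 2): (-31, 4, 123).

(-31, 4, 123)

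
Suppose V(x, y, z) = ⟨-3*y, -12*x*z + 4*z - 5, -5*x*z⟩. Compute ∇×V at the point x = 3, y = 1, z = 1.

(∇×V)₁ = ∂V₃/∂y − ∂V₂/∂z = 12*x - 4
(∇×V)₂ = ∂V₁/∂z − ∂V₃/∂x = 5*z
(∇×V)₃ = ∂V₂/∂x − ∂V₁/∂y = -12*z + 3
∇×V = (12*x - 4, 5*z, -12*z + 3)
At (3, 1, 1): (32, 5, -9).

(32, 5, -9)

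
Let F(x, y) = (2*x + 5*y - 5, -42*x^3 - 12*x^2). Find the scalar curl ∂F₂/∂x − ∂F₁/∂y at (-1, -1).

-107

∂F₂/∂x = -126*x^2 - 24*x
∂F₁/∂y = 5
Scalar curl = -126*x^2 - 24*x - 5
At (-1, -1): -107.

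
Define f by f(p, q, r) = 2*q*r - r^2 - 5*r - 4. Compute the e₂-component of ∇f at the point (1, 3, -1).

(∇f)_2 = ∂f/∂q = 2*r
At (1, 3, -1): -2.

-2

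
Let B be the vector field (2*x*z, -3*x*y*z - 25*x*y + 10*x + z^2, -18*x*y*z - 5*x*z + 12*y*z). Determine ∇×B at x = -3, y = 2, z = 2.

(∇×B)₁ = ∂B₃/∂y − ∂B₂/∂z = 3*x*y - 18*x*z + 10*z
(∇×B)₂ = ∂B₁/∂z − ∂B₃/∂x = 2*x + 18*y*z + 5*z
(∇×B)₃ = ∂B₂/∂x − ∂B₁/∂y = -3*y*z - 25*y + 10
∇×B = (3*x*y - 18*x*z + 10*z, 2*x + 18*y*z + 5*z, -3*y*z - 25*y + 10)
At (-3, 2, 2): (110, 76, -52).

(110, 76, -52)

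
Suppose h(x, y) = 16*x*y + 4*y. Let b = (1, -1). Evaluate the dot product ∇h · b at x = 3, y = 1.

-36

∂h/∂x = 16*y
∂h/∂y = 16*x + 4
∇h at (3, 1) = (16, 52)
∇h · b = (16)(1) + (52)(-1) = -36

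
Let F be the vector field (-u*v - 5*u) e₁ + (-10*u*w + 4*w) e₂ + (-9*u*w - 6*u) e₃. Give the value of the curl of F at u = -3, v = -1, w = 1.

(-34, 15, -13)

(∇×F)₁ = ∂F₃/∂v − ∂F₂/∂w = 10*u - 4
(∇×F)₂ = ∂F₁/∂w − ∂F₃/∂u = 9*w + 6
(∇×F)₃ = ∂F₂/∂u − ∂F₁/∂v = u - 10*w
∇×F = (10*u - 4, 9*w + 6, u - 10*w)
At (-3, -1, 1): (-34, 15, -13).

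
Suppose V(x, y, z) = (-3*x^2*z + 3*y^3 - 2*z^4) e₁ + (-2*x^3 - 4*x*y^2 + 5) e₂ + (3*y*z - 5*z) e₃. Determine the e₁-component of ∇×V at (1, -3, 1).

3

(∇×V)_1 = ∂V₃/∂y − ∂V₂/∂z
= 3*z − (0)
= 3*z
At (1, -3, 1): 3.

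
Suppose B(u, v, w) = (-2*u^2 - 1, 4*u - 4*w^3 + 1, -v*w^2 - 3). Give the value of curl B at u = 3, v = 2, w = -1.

(∇×B)₁ = ∂B₃/∂v − ∂B₂/∂w = 11*w^2
(∇×B)₂ = ∂B₁/∂w − ∂B₃/∂u = 0
(∇×B)₃ = ∂B₂/∂u − ∂B₁/∂v = 4
∇×B = (11*w^2, 0, 4)
At (3, 2, -1): (11, 0, 4).

(11, 0, 4)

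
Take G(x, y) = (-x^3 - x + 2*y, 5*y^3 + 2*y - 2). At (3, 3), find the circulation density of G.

-2

∂G₂/∂x = 0
∂G₁/∂y = 2
Scalar curl = -2
At (3, 3): -2.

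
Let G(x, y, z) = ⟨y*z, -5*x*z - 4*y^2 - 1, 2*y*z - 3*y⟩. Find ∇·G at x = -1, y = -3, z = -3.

∂G₁/∂x = 0
∂G₂/∂y = -8*y
∂G₃/∂z = 2*y
∇·G = -6*y
At (-1, -3, -3): 18.

18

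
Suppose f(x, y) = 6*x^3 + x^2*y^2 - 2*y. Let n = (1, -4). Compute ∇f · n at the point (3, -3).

440

∂f/∂x = 18*x^2 + 2*x*y^2
∂f/∂y = 2*x^2*y - 2
∇f at (3, -3) = (216, -56)
∇f · n = (216)(1) + (-56)(-4) = 440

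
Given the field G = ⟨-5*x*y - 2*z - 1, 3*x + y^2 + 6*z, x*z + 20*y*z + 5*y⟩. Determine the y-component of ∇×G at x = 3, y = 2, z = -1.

(∇×G)_2 = ∂G₁/∂z − ∂G₃/∂x
= -2 − (z)
= -z - 2
At (3, 2, -1): -1.

-1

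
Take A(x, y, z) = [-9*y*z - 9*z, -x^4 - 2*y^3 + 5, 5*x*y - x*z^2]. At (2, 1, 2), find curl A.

(10, -19, -14)

(∇×A)₁ = ∂A₃/∂y − ∂A₂/∂z = 5*x
(∇×A)₂ = ∂A₁/∂z − ∂A₃/∂x = -14*y + z^2 - 9
(∇×A)₃ = ∂A₂/∂x − ∂A₁/∂y = -4*x^3 + 9*z
∇×A = (5*x, -14*y + z^2 - 9, -4*x^3 + 9*z)
At (2, 1, 2): (10, -19, -14).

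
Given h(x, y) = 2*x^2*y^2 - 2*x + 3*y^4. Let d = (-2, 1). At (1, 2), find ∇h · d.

76

∂h/∂x = 4*x*y^2 - 2
∂h/∂y = 4*x^2*y + 12*y^3
∇h at (1, 2) = (14, 104)
∇h · d = (14)(-2) + (104)(1) = 76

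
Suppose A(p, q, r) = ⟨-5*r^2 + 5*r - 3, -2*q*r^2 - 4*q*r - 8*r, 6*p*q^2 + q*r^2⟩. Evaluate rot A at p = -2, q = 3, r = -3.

(-79, -19, 0)

(∇×A)₁ = ∂A₃/∂q − ∂A₂/∂r = 12*p*q + 4*q*r + 4*q + r^2 + 8
(∇×A)₂ = ∂A₁/∂r − ∂A₃/∂p = -6*q^2 - 10*r + 5
(∇×A)₃ = ∂A₂/∂p − ∂A₁/∂q = 0
∇×A = (12*p*q + 4*q*r + 4*q + r^2 + 8, -6*q^2 - 10*r + 5, 0)
At (-2, 3, -3): (-79, -19, 0).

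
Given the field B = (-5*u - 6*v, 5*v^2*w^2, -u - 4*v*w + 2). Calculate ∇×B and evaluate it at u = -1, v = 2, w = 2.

(∇×B)₁ = ∂B₃/∂v − ∂B₂/∂w = -10*v^2*w - 4*w
(∇×B)₂ = ∂B₁/∂w − ∂B₃/∂u = 1
(∇×B)₃ = ∂B₂/∂u − ∂B₁/∂v = 6
∇×B = (-10*v^2*w - 4*w, 1, 6)
At (-1, 2, 2): (-88, 1, 6).

(-88, 1, 6)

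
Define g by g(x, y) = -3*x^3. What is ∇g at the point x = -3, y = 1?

∂g/∂x = -9*x^2
∂g/∂y = 0
∇g = (-9*x^2, 0)
At (-3, 1): (-81, 0).

(-81, 0)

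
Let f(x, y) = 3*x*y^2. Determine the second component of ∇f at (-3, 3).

(∇f)_2 = ∂f/∂y = 6*x*y
At (-3, 3): -54.

-54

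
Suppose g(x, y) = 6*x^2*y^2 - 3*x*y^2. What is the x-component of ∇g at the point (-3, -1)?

(∇g)_1 = ∂g/∂x = 12*x*y^2 - 3*y^2
At (-3, -1): -39.

-39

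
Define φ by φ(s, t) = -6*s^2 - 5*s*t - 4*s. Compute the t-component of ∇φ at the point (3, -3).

(∇φ)_2 = ∂φ/∂t = -5*s
At (3, -3): -15.

-15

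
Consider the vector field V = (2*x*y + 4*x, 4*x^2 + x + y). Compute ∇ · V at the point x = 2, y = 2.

∂V₁/∂x = 2*y + 4
∂V₂/∂y = 1
∇·V = 2*y + 5
At (2, 2): 9.

9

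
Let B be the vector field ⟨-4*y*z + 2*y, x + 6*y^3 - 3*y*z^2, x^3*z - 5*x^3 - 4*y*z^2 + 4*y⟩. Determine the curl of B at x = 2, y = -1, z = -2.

(0, 88, -9)

(∇×B)₁ = ∂B₃/∂y − ∂B₂/∂z = 6*y*z - 4*z^2 + 4
(∇×B)₂ = ∂B₁/∂z − ∂B₃/∂x = -3*x^2*z + 15*x^2 - 4*y
(∇×B)₃ = ∂B₂/∂x − ∂B₁/∂y = 4*z - 1
∇×B = (6*y*z - 4*z^2 + 4, -3*x^2*z + 15*x^2 - 4*y, 4*z - 1)
At (2, -1, -2): (0, 88, -9).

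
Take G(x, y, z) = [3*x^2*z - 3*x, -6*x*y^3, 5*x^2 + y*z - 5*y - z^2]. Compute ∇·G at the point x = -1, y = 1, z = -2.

∂G₁/∂x = 6*x*z - 3
∂G₂/∂y = -18*x*y^2
∂G₃/∂z = y - 2*z
∇·G = -18*x*y^2 + 6*x*z + y - 2*z - 3
At (-1, 1, -2): 32.

32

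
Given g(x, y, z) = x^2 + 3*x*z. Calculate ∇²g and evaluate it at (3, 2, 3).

∂²g/∂x² = 2
∂²g/∂y² = 0
∂²g/∂z² = 0
∇²g = 2
At (3, 2, 3): 2.

2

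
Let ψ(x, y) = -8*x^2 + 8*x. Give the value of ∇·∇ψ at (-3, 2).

∂²ψ/∂x² = -16
∂²ψ/∂y² = 0
∇²ψ = -16
At (-3, 2): -16.

-16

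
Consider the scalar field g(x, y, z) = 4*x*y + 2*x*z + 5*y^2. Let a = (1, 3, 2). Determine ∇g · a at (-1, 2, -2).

48

∂g/∂x = 4*y + 2*z
∂g/∂y = 4*x + 10*y
∂g/∂z = 2*x
∇g at (-1, 2, -2) = (4, 16, -2)
∇g · a = (4)(1) + (16)(3) + (-2)(2) = 48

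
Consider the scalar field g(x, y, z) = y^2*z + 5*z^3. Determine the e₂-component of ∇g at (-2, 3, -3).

(∇g)_2 = ∂g/∂y = 2*y*z
At (-2, 3, -3): -18.

-18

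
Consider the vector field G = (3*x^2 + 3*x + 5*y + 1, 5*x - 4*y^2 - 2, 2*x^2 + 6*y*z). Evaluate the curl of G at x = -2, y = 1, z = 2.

(12, 8, 0)

(∇×G)₁ = ∂G₃/∂y − ∂G₂/∂z = 6*z
(∇×G)₂ = ∂G₁/∂z − ∂G₃/∂x = -4*x
(∇×G)₃ = ∂G₂/∂x − ∂G₁/∂y = 0
∇×G = (6*z, -4*x, 0)
At (-2, 1, 2): (12, 8, 0).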